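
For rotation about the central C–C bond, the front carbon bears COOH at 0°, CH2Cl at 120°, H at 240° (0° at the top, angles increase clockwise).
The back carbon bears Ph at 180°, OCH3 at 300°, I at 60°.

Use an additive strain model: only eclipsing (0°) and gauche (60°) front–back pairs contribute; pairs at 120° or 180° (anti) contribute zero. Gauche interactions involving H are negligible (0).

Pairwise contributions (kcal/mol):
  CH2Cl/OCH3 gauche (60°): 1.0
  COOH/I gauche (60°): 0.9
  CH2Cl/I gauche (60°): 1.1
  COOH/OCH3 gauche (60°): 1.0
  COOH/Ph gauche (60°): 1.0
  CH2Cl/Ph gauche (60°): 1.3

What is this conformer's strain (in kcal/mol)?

4.3 kcal/mol

This conformer (staggered): COOH(0°)/OCH3(300°) gauche 1.0; COOH(0°)/I(60°) gauche 0.9; CH2Cl(120°)/Ph(180°) gauche 1.3; CH2Cl(120°)/I(60°) gauche 1.1 → 4.3 kcal/mol.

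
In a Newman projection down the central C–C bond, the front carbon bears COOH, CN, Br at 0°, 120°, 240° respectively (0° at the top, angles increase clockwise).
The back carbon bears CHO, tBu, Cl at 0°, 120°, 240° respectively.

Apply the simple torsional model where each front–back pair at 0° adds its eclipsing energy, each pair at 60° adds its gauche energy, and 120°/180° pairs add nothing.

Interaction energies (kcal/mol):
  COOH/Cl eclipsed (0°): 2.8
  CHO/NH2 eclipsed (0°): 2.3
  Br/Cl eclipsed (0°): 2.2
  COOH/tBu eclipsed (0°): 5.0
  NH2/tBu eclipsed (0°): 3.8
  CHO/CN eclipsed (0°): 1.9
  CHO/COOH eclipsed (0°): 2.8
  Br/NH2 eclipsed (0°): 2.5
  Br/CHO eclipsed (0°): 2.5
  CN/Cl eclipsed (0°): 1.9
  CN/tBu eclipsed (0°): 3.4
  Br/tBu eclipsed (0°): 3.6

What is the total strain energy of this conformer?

This conformer (eclipsed): COOH(0°)/CHO(0°) eclipsed 2.8; CN(120°)/tBu(120°) eclipsed 3.4; Br(240°)/Cl(240°) eclipsed 2.2 → 8.4 kcal/mol.

8.4 kcal/mol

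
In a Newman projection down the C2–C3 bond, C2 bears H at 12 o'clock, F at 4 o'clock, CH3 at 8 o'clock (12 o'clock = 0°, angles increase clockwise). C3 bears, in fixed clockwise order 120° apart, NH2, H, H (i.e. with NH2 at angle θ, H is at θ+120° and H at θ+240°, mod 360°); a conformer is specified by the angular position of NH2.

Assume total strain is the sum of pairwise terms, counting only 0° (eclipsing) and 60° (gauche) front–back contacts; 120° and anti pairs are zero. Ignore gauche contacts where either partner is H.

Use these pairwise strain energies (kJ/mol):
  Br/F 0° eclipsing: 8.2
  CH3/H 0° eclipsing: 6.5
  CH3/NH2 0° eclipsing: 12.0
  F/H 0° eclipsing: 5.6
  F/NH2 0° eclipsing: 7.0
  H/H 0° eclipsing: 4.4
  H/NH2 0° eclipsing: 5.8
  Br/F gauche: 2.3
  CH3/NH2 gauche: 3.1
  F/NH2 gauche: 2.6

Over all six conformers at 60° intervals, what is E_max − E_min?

19.4 kJ/mol

NH2 at 0° (eclipsed): H(0°)/NH2(0°) eclipsed 5.8; F(120°)/H(120°) eclipsed 5.6; CH3(240°)/H(240°) eclipsed 6.5 → 17.9 kJ/mol.
NH2 at 60° (staggered): F(120°)/NH2(60°) gauche 2.6 → 2.6 kJ/mol.
NH2 at 120° (eclipsed): H(0°)/H(0°) eclipsed 4.4; F(120°)/NH2(120°) eclipsed 7.0; CH3(240°)/H(240°) eclipsed 6.5 → 17.9 kJ/mol.
NH2 at 180° (staggered): F(120°)/NH2(180°) gauche 2.6; CH3(240°)/NH2(180°) gauche 3.1 → 5.7 kJ/mol.
NH2 at 240° (eclipsed): H(0°)/H(0°) eclipsed 4.4; F(120°)/H(120°) eclipsed 5.6; CH3(240°)/NH2(240°) eclipsed 12.0 → 22.0 kJ/mol.
NH2 at 300° (staggered): CH3(240°)/NH2(300°) gauche 3.1 → 3.1 kJ/mol.
Max at 240° (22.0 kJ/mol), min at 60° (2.6 kJ/mol); barrier = 19.4 kJ/mol.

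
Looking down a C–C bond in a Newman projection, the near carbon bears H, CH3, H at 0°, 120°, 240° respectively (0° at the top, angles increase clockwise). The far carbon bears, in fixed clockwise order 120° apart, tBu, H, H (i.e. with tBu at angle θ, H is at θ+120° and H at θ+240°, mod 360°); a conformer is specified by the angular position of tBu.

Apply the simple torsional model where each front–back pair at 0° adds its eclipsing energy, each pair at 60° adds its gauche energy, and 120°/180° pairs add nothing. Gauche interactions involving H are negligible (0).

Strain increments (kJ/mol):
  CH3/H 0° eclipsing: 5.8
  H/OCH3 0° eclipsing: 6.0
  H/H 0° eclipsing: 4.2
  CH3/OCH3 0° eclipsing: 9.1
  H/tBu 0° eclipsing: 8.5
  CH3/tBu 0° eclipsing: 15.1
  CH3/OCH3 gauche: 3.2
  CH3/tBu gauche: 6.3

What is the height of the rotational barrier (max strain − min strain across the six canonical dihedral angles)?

23.5 kJ/mol

tBu at 0° (eclipsed): H(0°)/tBu(0°) eclipsed 8.5; CH3(120°)/H(120°) eclipsed 5.8; H(240°)/H(240°) eclipsed 4.2 → 18.5 kJ/mol.
tBu at 60° (staggered): CH3(120°)/tBu(60°) gauche 6.3 → 6.3 kJ/mol.
tBu at 120° (eclipsed): H(0°)/H(0°) eclipsed 4.2; CH3(120°)/tBu(120°) eclipsed 15.1; H(240°)/H(240°) eclipsed 4.2 → 23.5 kJ/mol.
tBu at 180° (staggered): CH3(120°)/tBu(180°) gauche 6.3 → 6.3 kJ/mol.
tBu at 240° (eclipsed): H(0°)/H(0°) eclipsed 4.2; CH3(120°)/H(120°) eclipsed 5.8; H(240°)/tBu(240°) eclipsed 8.5 → 18.5 kJ/mol.
tBu at 300° (staggered): no non-H gauche contacts → 0.0 kJ/mol.
Max at 120° (23.5 kJ/mol), min at 300° (0.0 kJ/mol); barrier = 23.5 kJ/mol.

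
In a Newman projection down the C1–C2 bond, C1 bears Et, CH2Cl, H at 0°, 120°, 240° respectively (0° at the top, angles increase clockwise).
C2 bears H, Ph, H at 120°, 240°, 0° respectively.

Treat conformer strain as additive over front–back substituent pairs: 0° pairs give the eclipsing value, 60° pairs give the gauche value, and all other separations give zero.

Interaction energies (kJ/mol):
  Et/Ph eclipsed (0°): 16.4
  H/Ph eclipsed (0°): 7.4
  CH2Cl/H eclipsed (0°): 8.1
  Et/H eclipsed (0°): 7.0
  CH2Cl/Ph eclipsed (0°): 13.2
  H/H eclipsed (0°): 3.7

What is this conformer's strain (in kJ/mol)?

This conformer is eclipsed. Et at 0° is eclipsed with H at 0° (7.0); CH2Cl at 120° is eclipsed with H at 120° (8.1); H at 240° is eclipsed with Ph at 240° (7.4). Total 22.5 kJ/mol.

22.5 kJ/mol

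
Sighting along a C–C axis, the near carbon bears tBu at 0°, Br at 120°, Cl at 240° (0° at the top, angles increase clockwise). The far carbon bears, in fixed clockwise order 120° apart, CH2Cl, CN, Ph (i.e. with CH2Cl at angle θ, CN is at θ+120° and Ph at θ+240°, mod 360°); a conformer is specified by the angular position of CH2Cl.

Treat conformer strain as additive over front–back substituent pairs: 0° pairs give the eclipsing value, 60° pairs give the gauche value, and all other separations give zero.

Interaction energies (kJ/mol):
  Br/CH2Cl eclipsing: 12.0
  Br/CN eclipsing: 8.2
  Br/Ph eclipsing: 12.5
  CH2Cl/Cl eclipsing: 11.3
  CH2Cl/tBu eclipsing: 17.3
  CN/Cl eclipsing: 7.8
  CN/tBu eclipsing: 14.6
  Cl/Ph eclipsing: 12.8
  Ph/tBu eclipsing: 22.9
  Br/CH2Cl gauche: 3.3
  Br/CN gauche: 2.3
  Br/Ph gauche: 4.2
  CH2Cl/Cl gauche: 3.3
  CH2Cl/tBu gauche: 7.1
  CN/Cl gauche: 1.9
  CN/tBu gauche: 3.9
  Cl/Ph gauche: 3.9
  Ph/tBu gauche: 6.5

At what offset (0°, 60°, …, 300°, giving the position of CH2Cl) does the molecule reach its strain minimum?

CH2Cl at 0° (eclipsed): tBu–CH2Cl eclipsed, Br–CN eclipsed, Cl–Ph eclipsed; 17.3 + 8.2 + 12.8 = 38.3 kJ/mol.
CH2Cl at 60° (staggered): tBu–CH2Cl gauche, tBu–Ph gauche, Br–CH2Cl gauche, Br–CN gauche, Cl–CN gauche, Cl–Ph gauche; 7.1 + 6.5 + 3.3 + 2.3 + 1.9 + 3.9 = 25.0 kJ/mol.
CH2Cl at 120° (eclipsed): tBu–Ph eclipsed, Br–CH2Cl eclipsed, Cl–CN eclipsed; 22.9 + 12.0 + 7.8 = 42.7 kJ/mol.
CH2Cl at 180° (staggered): tBu–CN gauche, tBu–Ph gauche, Br–CH2Cl gauche, Br–Ph gauche, Cl–CH2Cl gauche, Cl–CN gauche; 3.9 + 6.5 + 3.3 + 4.2 + 3.3 + 1.9 = 23.1 kJ/mol.
CH2Cl at 240° (eclipsed): tBu–CN eclipsed, Br–Ph eclipsed, Cl–CH2Cl eclipsed; 14.6 + 12.5 + 11.3 = 38.4 kJ/mol.
CH2Cl at 300° (staggered): tBu–CH2Cl gauche, tBu–CN gauche, Br–CN gauche, Br–Ph gauche, Cl–CH2Cl gauche, Cl–Ph gauche; 7.1 + 3.9 + 2.3 + 4.2 + 3.3 + 3.9 = 24.7 kJ/mol.
The minimum (23.1 kJ/mol) occurs with CH2Cl at 180°.

180°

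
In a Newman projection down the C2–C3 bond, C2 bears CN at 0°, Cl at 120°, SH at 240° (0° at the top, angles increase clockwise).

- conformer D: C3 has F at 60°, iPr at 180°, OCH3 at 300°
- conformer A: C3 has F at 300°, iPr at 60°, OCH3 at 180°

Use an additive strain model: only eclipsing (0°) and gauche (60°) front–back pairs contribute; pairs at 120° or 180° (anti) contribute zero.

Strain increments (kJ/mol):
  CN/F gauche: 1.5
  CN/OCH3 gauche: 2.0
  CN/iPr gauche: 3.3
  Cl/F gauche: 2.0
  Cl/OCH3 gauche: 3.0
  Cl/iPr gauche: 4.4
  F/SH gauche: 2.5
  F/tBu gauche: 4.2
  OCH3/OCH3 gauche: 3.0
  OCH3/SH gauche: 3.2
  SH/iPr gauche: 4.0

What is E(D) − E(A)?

-0.8 kJ/mol

D (staggered): CN(0°)/F(60°) gauche 1.5; CN(0°)/OCH3(300°) gauche 2.0; Cl(120°)/F(60°) gauche 2.0; Cl(120°)/iPr(180°) gauche 4.4; SH(240°)/iPr(180°) gauche 4.0; SH(240°)/OCH3(300°) gauche 3.2 → 17.1 kJ/mol.
A (staggered): CN(0°)/F(300°) gauche 1.5; CN(0°)/iPr(60°) gauche 3.3; Cl(120°)/iPr(60°) gauche 4.4; Cl(120°)/OCH3(180°) gauche 3.0; SH(240°)/F(300°) gauche 2.5; SH(240°)/OCH3(180°) gauche 3.2 → 17.9 kJ/mol.
E(D) − E(A) = 17.1 − 17.9 = -0.8 kJ/mol.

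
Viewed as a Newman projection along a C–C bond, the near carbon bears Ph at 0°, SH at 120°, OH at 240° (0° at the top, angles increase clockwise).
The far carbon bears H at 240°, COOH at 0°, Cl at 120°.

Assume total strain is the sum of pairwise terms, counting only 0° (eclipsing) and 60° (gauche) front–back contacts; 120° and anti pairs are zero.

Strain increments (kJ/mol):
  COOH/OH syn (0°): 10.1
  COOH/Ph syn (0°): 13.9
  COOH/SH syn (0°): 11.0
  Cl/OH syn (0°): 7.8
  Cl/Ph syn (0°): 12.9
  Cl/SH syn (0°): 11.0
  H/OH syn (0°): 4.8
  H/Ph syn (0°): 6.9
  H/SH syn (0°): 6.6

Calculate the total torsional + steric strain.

29.7 kJ/mol

This conformer (eclipsed): Ph(0°)/COOH(0°) eclipsed 13.9; SH(120°)/Cl(120°) eclipsed 11.0; OH(240°)/H(240°) eclipsed 4.8 → 29.7 kJ/mol.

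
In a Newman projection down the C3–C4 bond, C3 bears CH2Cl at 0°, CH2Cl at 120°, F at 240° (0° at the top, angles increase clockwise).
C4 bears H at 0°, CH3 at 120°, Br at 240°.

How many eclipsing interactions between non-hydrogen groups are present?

Non-H eclipsing pairs: CH2Cl(120°)/CH3(120°); F(240°)/Br(240°) — 2 interactions.

2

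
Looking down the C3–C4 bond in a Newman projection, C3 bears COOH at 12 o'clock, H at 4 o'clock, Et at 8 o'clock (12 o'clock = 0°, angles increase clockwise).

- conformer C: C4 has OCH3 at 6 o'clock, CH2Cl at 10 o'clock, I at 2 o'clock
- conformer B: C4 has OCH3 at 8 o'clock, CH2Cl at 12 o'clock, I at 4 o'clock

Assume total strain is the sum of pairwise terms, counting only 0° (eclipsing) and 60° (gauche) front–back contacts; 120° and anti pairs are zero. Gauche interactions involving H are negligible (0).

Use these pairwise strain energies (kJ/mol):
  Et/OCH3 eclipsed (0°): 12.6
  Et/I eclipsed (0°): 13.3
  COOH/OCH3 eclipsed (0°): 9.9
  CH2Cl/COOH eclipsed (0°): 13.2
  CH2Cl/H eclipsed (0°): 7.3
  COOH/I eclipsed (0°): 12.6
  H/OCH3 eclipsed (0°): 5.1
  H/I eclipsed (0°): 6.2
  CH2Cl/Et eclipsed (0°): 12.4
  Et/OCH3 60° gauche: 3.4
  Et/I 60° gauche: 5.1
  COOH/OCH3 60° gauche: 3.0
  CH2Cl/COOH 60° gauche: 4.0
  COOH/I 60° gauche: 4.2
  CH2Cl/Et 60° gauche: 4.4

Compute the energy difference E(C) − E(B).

C (staggered): COOH–CH2Cl gauche, COOH–I gauche, Et–OCH3 gauche, Et–CH2Cl gauche; 4.0 + 4.2 + 3.4 + 4.4 = 16.0 kJ/mol.
B (eclipsed): COOH–CH2Cl eclipsed, H–I eclipsed, Et–OCH3 eclipsed; 13.2 + 6.2 + 12.6 = 32.0 kJ/mol.
E(C) − E(B) = 16.0 − 32.0 = -16.0 kJ/mol.

-16.0 kJ/mol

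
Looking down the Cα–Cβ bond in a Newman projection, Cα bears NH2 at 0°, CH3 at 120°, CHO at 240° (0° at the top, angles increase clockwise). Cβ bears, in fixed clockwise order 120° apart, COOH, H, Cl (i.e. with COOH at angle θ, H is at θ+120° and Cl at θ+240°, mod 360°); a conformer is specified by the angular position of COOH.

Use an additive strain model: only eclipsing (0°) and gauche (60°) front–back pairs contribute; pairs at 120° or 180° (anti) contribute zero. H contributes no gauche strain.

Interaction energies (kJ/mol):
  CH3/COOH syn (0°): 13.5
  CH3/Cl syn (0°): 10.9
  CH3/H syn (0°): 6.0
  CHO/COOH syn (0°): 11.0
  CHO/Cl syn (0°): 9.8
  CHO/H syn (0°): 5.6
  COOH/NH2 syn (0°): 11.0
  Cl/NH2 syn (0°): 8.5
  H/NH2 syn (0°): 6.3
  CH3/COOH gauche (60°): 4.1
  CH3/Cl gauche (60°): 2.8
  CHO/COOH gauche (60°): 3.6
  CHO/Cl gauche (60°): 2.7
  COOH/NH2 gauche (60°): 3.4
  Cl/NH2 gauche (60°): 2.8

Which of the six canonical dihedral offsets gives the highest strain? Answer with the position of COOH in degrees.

COOH at 0° is eclipsed. NH2 at 0° is eclipsed with COOH at 0° (11.0); CH3 at 120° is eclipsed with H at 120° (6.0); CHO at 240° is eclipsed with Cl at 240° (9.8). Total 26.8 kJ/mol.
COOH at 60° is staggered. NH2 at 0° is gauche with COOH at 60° (3.4); NH2 at 0° is gauche with Cl at 300° (2.8); CH3 at 120° is gauche with COOH at 60° (4.1); CHO at 240° is gauche with Cl at 300° (2.7). Total 13.0 kJ/mol.
COOH at 120° is eclipsed. NH2 at 0° is eclipsed with Cl at 0° (8.5); CH3 at 120° is eclipsed with COOH at 120° (13.5); CHO at 240° is eclipsed with H at 240° (5.6). Total 27.6 kJ/mol.
COOH at 180° is staggered. NH2 at 0° is gauche with Cl at 60° (2.8); CH3 at 120° is gauche with COOH at 180° (4.1); CH3 at 120° is gauche with Cl at 60° (2.8); CHO at 240° is gauche with COOH at 180° (3.6). Total 13.3 kJ/mol.
COOH at 240° is eclipsed. NH2 at 0° is eclipsed with H at 0° (6.3); CH3 at 120° is eclipsed with Cl at 120° (10.9); CHO at 240° is eclipsed with COOH at 240° (11.0). Total 28.2 kJ/mol.
COOH at 300° is staggered. NH2 at 0° is gauche with COOH at 300° (3.4); CH3 at 120° is gauche with Cl at 180° (2.8); CHO at 240° is gauche with COOH at 300° (3.6); CHO at 240° is gauche with Cl at 180° (2.7). Total 12.5 kJ/mol.
The maximum (28.2 kJ/mol) occurs with COOH at 240°.

240°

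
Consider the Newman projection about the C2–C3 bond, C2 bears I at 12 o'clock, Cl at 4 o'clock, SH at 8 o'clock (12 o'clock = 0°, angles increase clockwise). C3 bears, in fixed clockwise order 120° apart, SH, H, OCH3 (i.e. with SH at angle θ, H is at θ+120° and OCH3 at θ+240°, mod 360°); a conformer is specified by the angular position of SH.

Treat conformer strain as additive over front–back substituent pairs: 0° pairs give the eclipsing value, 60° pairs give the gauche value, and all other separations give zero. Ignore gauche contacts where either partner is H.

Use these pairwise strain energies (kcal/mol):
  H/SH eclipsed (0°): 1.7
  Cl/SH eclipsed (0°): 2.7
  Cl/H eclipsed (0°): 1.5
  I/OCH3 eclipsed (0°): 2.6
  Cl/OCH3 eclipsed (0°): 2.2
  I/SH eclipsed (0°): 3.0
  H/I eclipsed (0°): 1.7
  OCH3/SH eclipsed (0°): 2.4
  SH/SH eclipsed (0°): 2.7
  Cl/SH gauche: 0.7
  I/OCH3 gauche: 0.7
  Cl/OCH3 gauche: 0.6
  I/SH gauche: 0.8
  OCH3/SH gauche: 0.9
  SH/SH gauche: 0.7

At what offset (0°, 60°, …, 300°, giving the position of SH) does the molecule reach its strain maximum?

SH at 0° is eclipsed. I at 0° is eclipsed with SH at 0° (3.0); Cl at 120° is eclipsed with H at 120° (1.5); SH at 240° is eclipsed with OCH3 at 240° (2.4). Total 6.9 kcal/mol.
SH at 60° is staggered. I at 0° is gauche with SH at 60° (0.8); I at 0° is gauche with OCH3 at 300° (0.7); Cl at 120° is gauche with SH at 60° (0.7); SH at 240° is gauche with OCH3 at 300° (0.9). Total 3.1 kcal/mol.
SH at 120° is eclipsed. I at 0° is eclipsed with OCH3 at 0° (2.6); Cl at 120° is eclipsed with SH at 120° (2.7); SH at 240° is eclipsed with H at 240° (1.7). Total 7.0 kcal/mol.
SH at 180° is staggered. I at 0° is gauche with OCH3 at 60° (0.7); Cl at 120° is gauche with SH at 180° (0.7); Cl at 120° is gauche with OCH3 at 60° (0.6); SH at 240° is gauche with SH at 180° (0.7). Total 2.7 kcal/mol.
SH at 240° is eclipsed. I at 0° is eclipsed with H at 0° (1.7); Cl at 120° is eclipsed with OCH3 at 120° (2.2); SH at 240° is eclipsed with SH at 240° (2.7). Total 6.6 kcal/mol.
SH at 300° is staggered. I at 0° is gauche with SH at 300° (0.8); Cl at 120° is gauche with OCH3 at 180° (0.6); SH at 240° is gauche with SH at 300° (0.7); SH at 240° is gauche with OCH3 at 180° (0.9). Total 3.0 kcal/mol.
The maximum (7.0 kcal/mol) occurs with SH at 120°.

120°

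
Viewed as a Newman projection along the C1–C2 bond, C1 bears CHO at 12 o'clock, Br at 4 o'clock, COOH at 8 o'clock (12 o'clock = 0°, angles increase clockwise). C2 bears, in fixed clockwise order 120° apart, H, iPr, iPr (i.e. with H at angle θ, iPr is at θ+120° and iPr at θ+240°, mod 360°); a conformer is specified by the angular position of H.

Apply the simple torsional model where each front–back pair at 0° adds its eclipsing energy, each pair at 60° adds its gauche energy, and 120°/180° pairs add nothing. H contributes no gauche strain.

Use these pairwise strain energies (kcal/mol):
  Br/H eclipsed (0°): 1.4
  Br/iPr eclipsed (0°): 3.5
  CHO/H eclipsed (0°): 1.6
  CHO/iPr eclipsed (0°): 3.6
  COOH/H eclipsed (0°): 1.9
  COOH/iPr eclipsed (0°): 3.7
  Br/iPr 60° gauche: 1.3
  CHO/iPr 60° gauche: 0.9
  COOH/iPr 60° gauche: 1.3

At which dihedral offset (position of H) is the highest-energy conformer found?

240°

H at 0° (eclipsed): CHO–H eclipsed, Br–iPr eclipsed, COOH–iPr eclipsed; 1.6 + 3.5 + 3.7 = 8.8 kcal/mol.
H at 60° (staggered): CHO–iPr gauche, Br–iPr gauche, COOH–iPr gauche, COOH–iPr gauche; 0.9 + 1.3 + 1.3 + 1.3 = 4.8 kcal/mol.
H at 120° (eclipsed): CHO–iPr eclipsed, Br–H eclipsed, COOH–iPr eclipsed; 3.6 + 1.4 + 3.7 = 8.7 kcal/mol.
H at 180° (staggered): CHO–iPr gauche, CHO–iPr gauche, Br–iPr gauche, COOH–iPr gauche; 0.9 + 0.9 + 1.3 + 1.3 = 4.4 kcal/mol.
H at 240° (eclipsed): CHO–iPr eclipsed, Br–iPr eclipsed, COOH–H eclipsed; 3.6 + 3.5 + 1.9 = 9.0 kcal/mol.
H at 300° (staggered): CHO–iPr gauche, Br–iPr gauche, Br–iPr gauche, COOH–iPr gauche; 0.9 + 1.3 + 1.3 + 1.3 = 4.8 kcal/mol.
The maximum (9.0 kcal/mol) occurs with H at 240°.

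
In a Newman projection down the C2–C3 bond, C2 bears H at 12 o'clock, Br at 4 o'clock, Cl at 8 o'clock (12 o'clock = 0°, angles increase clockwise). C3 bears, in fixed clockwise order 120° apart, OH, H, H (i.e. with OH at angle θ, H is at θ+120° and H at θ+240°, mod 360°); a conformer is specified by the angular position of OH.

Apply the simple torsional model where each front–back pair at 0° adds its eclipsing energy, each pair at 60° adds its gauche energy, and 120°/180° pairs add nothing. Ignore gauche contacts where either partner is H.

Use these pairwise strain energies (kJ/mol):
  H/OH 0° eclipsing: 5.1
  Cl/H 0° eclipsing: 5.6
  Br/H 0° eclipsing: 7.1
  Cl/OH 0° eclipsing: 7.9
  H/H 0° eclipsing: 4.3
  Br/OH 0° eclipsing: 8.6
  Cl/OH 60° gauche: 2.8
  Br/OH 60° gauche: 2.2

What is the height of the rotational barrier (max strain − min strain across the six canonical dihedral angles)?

17.1 kJ/mol

OH at 0° (eclipsed): H(0°)/OH(0°) eclipsed 5.1; Br(120°)/H(120°) eclipsed 7.1; Cl(240°)/H(240°) eclipsed 5.6 → 17.8 kJ/mol.
OH at 60° (staggered): Br(120°)/OH(60°) gauche 2.2 → 2.2 kJ/mol.
OH at 120° (eclipsed): H(0°)/H(0°) eclipsed 4.3; Br(120°)/OH(120°) eclipsed 8.6; Cl(240°)/H(240°) eclipsed 5.6 → 18.5 kJ/mol.
OH at 180° (staggered): Br(120°)/OH(180°) gauche 2.2; Cl(240°)/OH(180°) gauche 2.8 → 5.0 kJ/mol.
OH at 240° (eclipsed): H(0°)/H(0°) eclipsed 4.3; Br(120°)/H(120°) eclipsed 7.1; Cl(240°)/OH(240°) eclipsed 7.9 → 19.3 kJ/mol.
OH at 300° (staggered): Cl(240°)/OH(300°) gauche 2.8 → 2.8 kJ/mol.
Max at 240° (19.3 kJ/mol), min at 60° (2.2 kJ/mol); barrier = 17.1 kJ/mol.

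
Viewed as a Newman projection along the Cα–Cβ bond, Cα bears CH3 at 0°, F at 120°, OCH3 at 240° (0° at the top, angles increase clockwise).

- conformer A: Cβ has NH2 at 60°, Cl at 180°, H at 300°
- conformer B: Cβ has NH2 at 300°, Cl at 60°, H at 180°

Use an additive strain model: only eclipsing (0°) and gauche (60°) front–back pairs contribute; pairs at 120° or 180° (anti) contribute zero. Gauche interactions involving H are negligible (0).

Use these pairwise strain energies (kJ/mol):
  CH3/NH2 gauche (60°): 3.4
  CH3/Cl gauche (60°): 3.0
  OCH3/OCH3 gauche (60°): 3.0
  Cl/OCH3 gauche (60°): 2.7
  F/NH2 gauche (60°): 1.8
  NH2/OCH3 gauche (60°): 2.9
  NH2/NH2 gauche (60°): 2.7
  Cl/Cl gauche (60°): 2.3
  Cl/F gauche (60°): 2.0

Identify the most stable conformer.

A (staggered): CH3–NH2 gauche, F–NH2 gauche, F–Cl gauche, OCH3–Cl gauche; 3.4 + 1.8 + 2.0 + 2.7 = 9.9 kJ/mol.
B (staggered): CH3–NH2 gauche, CH3–Cl gauche, F–Cl gauche, OCH3–NH2 gauche; 3.4 + 3.0 + 2.0 + 2.9 = 11.3 kJ/mol.
A has the lowest total (9.9 kJ/mol).

A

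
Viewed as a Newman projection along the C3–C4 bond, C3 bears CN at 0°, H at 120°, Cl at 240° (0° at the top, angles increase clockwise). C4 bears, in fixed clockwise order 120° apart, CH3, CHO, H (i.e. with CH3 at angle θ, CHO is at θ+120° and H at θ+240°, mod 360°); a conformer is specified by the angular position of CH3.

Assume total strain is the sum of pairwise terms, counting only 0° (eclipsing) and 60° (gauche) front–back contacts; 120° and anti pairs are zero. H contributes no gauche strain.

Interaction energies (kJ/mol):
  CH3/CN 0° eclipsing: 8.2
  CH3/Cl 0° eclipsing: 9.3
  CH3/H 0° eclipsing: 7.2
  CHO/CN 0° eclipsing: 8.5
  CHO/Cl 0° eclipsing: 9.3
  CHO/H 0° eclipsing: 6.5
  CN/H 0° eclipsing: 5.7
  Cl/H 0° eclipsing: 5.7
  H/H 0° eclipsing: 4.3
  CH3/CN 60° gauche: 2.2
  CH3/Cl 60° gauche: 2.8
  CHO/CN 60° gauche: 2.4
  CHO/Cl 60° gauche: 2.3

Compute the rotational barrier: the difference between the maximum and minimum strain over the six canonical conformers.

CH3 at 0° is eclipsed. CN at 0° is eclipsed with CH3 at 0° (8.2); H at 120° is eclipsed with CHO at 120° (6.5); Cl at 240° is eclipsed with H at 240° (5.7). Total 20.4 kJ/mol.
CH3 at 60° is staggered. CN at 0° is gauche with CH3 at 60° (2.2); Cl at 240° is gauche with CHO at 180° (2.3). Total 4.5 kJ/mol.
CH3 at 120° is eclipsed. CN at 0° is eclipsed with H at 0° (5.7); H at 120° is eclipsed with CH3 at 120° (7.2); Cl at 240° is eclipsed with CHO at 240° (9.3). Total 22.2 kJ/mol.
CH3 at 180° is staggered. CN at 0° is gauche with CHO at 300° (2.4); Cl at 240° is gauche with CH3 at 180° (2.8); Cl at 240° is gauche with CHO at 300° (2.3). Total 7.5 kJ/mol.
CH3 at 240° is eclipsed. CN at 0° is eclipsed with CHO at 0° (8.5); H at 120° is eclipsed with H at 120° (4.3); Cl at 240° is eclipsed with CH3 at 240° (9.3). Total 22.1 kJ/mol.
CH3 at 300° is staggered. CN at 0° is gauche with CH3 at 300° (2.2); CN at 0° is gauche with CHO at 60° (2.4); Cl at 240° is gauche with CH3 at 300° (2.8). Total 7.4 kJ/mol.
Max at 120° (22.2 kJ/mol), min at 60° (4.5 kJ/mol); barrier = 17.7 kJ/mol.

17.7 kJ/mol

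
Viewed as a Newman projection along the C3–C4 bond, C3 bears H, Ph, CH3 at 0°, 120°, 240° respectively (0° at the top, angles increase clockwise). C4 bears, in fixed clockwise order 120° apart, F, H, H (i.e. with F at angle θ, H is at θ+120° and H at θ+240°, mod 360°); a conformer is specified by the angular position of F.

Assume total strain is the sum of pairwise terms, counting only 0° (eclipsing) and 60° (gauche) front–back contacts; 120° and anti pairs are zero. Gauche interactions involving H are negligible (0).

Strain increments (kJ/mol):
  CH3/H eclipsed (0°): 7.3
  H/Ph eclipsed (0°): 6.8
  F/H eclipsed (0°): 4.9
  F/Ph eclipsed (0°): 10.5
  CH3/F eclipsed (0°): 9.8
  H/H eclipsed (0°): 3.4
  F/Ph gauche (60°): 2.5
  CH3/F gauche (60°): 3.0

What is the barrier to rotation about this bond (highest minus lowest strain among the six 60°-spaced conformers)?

18.7 kJ/mol

F at 0° is eclipsed. H at 0° is eclipsed with F at 0° (4.9); Ph at 120° is eclipsed with H at 120° (6.8); CH3 at 240° is eclipsed with H at 240° (7.3). Total 19.0 kJ/mol.
F at 60° is staggered. Ph at 120° is gauche with F at 60° (2.5). Total 2.5 kJ/mol.
F at 120° is eclipsed. H at 0° is eclipsed with H at 0° (3.4); Ph at 120° is eclipsed with F at 120° (10.5); CH3 at 240° is eclipsed with H at 240° (7.3). Total 21.2 kJ/mol.
F at 180° is staggered. Ph at 120° is gauche with F at 180° (2.5); CH3 at 240° is gauche with F at 180° (3.0). Total 5.5 kJ/mol.
F at 240° is eclipsed. H at 0° is eclipsed with H at 0° (3.4); Ph at 120° is eclipsed with H at 120° (6.8); CH3 at 240° is eclipsed with F at 240° (9.8). Total 20.0 kJ/mol.
F at 300° is staggered. CH3 at 240° is gauche with F at 300° (3.0). Total 3.0 kJ/mol.
Max at 120° (21.2 kJ/mol), min at 60° (2.5 kJ/mol); barrier = 18.7 kJ/mol.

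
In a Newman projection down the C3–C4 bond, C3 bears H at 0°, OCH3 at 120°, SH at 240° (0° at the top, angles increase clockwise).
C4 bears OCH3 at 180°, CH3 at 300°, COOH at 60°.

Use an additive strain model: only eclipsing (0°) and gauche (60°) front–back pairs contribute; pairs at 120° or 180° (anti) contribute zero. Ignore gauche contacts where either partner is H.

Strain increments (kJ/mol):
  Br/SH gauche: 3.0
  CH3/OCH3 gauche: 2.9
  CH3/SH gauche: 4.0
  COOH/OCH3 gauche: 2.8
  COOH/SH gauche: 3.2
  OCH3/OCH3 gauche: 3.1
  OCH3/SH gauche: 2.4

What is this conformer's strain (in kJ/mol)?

This conformer (staggered): OCH3(120°)/OCH3(180°) gauche 3.1; OCH3(120°)/COOH(60°) gauche 2.8; SH(240°)/OCH3(180°) gauche 2.4; SH(240°)/CH3(300°) gauche 4.0 → 12.3 kJ/mol.

12.3 kJ/mol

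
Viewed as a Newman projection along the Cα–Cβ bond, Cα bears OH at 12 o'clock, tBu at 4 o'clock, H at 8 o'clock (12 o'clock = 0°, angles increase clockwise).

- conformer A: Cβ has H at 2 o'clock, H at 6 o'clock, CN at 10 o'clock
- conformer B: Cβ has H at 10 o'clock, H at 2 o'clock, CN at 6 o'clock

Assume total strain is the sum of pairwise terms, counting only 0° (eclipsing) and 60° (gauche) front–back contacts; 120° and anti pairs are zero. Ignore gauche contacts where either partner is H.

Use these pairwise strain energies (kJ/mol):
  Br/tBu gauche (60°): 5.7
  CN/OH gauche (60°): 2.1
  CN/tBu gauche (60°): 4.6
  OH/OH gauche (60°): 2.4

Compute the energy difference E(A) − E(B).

A is staggered. OH at 0° is gauche with CN at 300° (2.1). Total 2.1 kJ/mol.
B is staggered. tBu at 120° is gauche with CN at 180° (4.6). Total 4.6 kJ/mol.
E(A) − E(B) = 2.1 − 4.6 = -2.5 kJ/mol.

-2.5 kJ/mol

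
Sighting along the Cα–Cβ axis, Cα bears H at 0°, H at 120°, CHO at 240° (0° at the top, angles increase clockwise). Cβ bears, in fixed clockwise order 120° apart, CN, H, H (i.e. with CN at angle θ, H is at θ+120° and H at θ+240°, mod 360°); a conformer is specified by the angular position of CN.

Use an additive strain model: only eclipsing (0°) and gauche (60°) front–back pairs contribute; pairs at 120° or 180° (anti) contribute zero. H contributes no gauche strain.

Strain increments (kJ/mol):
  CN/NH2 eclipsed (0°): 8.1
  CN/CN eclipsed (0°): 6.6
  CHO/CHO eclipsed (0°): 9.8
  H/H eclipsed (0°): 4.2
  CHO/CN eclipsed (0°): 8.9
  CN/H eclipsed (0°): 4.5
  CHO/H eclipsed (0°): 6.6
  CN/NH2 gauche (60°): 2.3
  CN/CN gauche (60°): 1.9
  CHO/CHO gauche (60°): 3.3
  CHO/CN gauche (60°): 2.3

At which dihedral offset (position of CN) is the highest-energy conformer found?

CN at 0° (eclipsed): H–CN eclipsed, H–H eclipsed, CHO–H eclipsed; 4.5 + 4.2 + 6.6 = 15.3 kJ/mol.
CN at 60° (staggered): no non-H gauche contacts → 0.0 kJ/mol.
CN at 120° (eclipsed): H–H eclipsed, H–CN eclipsed, CHO–H eclipsed; 4.2 + 4.5 + 6.6 = 15.3 kJ/mol.
CN at 180° (staggered): CHO–CN gauche; 2.3 = 2.3 kJ/mol.
CN at 240° (eclipsed): H–H eclipsed, H–H eclipsed, CHO–CN eclipsed; 4.2 + 4.2 + 8.9 = 17.3 kJ/mol.
CN at 300° (staggered): CHO–CN gauche; 2.3 = 2.3 kJ/mol.
The maximum (17.3 kJ/mol) occurs with CN at 240°.

240°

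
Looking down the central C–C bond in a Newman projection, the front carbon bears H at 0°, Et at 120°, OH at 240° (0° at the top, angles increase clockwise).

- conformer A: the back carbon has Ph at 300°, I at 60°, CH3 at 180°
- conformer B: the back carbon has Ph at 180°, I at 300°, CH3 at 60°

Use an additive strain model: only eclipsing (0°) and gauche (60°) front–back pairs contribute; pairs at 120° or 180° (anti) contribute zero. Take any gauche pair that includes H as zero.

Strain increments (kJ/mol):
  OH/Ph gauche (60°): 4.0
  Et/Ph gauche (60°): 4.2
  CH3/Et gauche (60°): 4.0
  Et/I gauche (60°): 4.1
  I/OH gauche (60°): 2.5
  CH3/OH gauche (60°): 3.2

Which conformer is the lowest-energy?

B

A (staggered): Et–I gauche, Et–CH3 gauche, OH–Ph gauche, OH–CH3 gauche; 4.1 + 4.0 + 4.0 + 3.2 = 15.3 kJ/mol.
B (staggered): Et–Ph gauche, Et–CH3 gauche, OH–Ph gauche, OH–I gauche; 4.2 + 4.0 + 4.0 + 2.5 = 14.7 kJ/mol.
B has the lowest total (14.7 kJ/mol).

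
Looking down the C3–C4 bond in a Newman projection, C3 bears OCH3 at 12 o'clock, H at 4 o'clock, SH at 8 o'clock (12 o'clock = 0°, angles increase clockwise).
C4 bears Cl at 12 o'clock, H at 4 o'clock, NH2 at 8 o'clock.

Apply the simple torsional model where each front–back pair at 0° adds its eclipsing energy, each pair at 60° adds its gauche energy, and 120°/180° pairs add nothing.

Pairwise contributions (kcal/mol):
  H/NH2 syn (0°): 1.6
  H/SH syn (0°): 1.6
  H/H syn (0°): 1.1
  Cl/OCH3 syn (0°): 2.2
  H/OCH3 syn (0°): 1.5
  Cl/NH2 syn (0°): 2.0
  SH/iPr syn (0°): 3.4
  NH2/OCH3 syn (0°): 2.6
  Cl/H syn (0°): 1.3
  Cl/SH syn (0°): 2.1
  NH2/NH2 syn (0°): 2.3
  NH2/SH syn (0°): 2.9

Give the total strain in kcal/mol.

6.2 kcal/mol

This conformer (eclipsed): OCH3–Cl eclipsed, H–H eclipsed, SH–NH2 eclipsed; 2.2 + 1.1 + 2.9 = 6.2 kcal/mol.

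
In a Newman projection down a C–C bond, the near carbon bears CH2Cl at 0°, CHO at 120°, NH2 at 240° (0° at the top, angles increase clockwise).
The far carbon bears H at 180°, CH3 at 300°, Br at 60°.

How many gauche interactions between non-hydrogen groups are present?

Non-H gauche pairs: CH2Cl(0°)/CH3(300°); CH2Cl(0°)/Br(60°); CHO(120°)/Br(60°); NH2(240°)/CH3(300°) — 4 interactions.

4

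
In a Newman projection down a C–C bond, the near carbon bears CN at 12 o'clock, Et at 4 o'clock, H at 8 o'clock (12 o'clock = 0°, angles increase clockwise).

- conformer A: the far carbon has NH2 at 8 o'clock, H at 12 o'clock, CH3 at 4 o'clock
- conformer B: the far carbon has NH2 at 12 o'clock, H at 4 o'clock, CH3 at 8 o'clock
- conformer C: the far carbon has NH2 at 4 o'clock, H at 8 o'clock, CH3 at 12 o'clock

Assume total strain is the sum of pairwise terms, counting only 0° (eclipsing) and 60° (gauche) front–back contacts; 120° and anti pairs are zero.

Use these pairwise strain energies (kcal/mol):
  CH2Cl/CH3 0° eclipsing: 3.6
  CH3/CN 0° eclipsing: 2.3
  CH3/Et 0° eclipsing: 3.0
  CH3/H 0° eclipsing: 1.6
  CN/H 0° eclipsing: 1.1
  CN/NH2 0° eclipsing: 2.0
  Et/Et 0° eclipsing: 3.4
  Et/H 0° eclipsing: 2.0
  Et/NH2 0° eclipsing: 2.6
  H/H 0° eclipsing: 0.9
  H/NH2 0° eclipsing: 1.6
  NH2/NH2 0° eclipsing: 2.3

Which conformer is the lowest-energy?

B

A (eclipsed): CN(0°)/H(0°) eclipsed 1.1; Et(120°)/CH3(120°) eclipsed 3.0; H(240°)/NH2(240°) eclipsed 1.6 → 5.7 kcal/mol.
B (eclipsed): CN(0°)/NH2(0°) eclipsed 2.0; Et(120°)/H(120°) eclipsed 2.0; H(240°)/CH3(240°) eclipsed 1.6 → 5.6 kcal/mol.
C (eclipsed): CN(0°)/CH3(0°) eclipsed 2.3; Et(120°)/NH2(120°) eclipsed 2.6; H(240°)/H(240°) eclipsed 0.9 → 5.8 kcal/mol.
B has the lowest total (5.6 kcal/mol).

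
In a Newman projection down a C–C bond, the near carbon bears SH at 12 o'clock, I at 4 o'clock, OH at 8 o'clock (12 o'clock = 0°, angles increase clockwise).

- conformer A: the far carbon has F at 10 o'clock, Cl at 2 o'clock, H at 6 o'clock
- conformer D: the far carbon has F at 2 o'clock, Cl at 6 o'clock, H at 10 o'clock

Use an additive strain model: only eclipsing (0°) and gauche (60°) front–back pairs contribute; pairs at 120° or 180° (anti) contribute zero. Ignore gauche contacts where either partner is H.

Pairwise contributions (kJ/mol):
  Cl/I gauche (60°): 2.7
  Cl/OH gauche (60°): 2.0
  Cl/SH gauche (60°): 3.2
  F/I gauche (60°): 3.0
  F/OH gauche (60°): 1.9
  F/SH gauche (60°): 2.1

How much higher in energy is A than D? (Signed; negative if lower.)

A (staggered): SH(0°)/F(300°) gauche 2.1; SH(0°)/Cl(60°) gauche 3.2; I(120°)/Cl(60°) gauche 2.7; OH(240°)/F(300°) gauche 1.9 → 9.9 kJ/mol.
D (staggered): SH(0°)/F(60°) gauche 2.1; I(120°)/F(60°) gauche 3.0; I(120°)/Cl(180°) gauche 2.7; OH(240°)/Cl(180°) gauche 2.0 → 9.8 kJ/mol.
E(A) − E(D) = 9.9 − 9.8 = +0.1 kJ/mol.

+0.1 kJ/mol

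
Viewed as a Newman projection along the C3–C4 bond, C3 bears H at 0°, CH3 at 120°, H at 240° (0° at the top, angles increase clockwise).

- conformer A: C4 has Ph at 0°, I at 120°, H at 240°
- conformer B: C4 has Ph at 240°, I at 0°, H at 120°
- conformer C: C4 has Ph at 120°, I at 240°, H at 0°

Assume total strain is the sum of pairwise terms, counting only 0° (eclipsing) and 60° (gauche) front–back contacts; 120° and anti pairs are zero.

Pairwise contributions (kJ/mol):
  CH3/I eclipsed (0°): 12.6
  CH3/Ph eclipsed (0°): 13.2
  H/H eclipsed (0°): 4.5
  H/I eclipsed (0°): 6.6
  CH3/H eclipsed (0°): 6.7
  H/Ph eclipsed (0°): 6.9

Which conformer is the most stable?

A is eclipsed. H at 0° is eclipsed with Ph at 0° (6.9); CH3 at 120° is eclipsed with I at 120° (12.6); H at 240° is eclipsed with H at 240° (4.5). Total 24.0 kJ/mol.
B is eclipsed. H at 0° is eclipsed with I at 0° (6.6); CH3 at 120° is eclipsed with H at 120° (6.7); H at 240° is eclipsed with Ph at 240° (6.9). Total 20.2 kJ/mol.
C is eclipsed. H at 0° is eclipsed with H at 0° (4.5); CH3 at 120° is eclipsed with Ph at 120° (13.2); H at 240° is eclipsed with I at 240° (6.6). Total 24.3 kJ/mol.
B has the lowest total (20.2 kJ/mol).

B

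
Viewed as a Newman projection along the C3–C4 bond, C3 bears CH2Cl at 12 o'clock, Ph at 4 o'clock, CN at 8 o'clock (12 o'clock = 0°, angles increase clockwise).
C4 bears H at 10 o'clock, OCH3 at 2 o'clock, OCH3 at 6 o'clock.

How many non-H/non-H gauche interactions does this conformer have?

Non-H gauche pairs: CH2Cl(0°)/OCH3(60°); Ph(120°)/OCH3(60°); Ph(120°)/OCH3(180°); CN(240°)/OCH3(180°) — 4 interactions.

4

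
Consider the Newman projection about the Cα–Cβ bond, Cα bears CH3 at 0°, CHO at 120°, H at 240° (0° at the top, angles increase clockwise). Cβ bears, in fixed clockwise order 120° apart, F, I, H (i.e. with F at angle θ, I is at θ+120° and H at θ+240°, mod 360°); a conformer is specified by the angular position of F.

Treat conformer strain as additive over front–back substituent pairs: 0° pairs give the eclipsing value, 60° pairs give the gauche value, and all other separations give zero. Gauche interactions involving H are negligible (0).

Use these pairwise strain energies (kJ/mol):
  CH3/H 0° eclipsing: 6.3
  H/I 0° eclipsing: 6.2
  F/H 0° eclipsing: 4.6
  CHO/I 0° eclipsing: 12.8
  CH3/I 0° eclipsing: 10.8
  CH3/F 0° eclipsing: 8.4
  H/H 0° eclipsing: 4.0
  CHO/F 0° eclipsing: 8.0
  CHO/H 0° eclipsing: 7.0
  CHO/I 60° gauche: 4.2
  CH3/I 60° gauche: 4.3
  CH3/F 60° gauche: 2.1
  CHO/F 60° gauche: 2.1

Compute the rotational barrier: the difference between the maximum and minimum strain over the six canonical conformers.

F at 0° (eclipsed): CH3–F eclipsed, CHO–I eclipsed, H–H eclipsed; 8.4 + 12.8 + 4.0 = 25.2 kJ/mol.
F at 60° (staggered): CH3–F gauche, CHO–F gauche, CHO–I gauche; 2.1 + 2.1 + 4.2 = 8.4 kJ/mol.
F at 120° (eclipsed): CH3–H eclipsed, CHO–F eclipsed, H–I eclipsed; 6.3 + 8.0 + 6.2 = 20.5 kJ/mol.
F at 180° (staggered): CH3–I gauche, CHO–F gauche; 4.3 + 2.1 = 6.4 kJ/mol.
F at 240° (eclipsed): CH3–I eclipsed, CHO–H eclipsed, H–F eclipsed; 10.8 + 7.0 + 4.6 = 22.4 kJ/mol.
F at 300° (staggered): CH3–F gauche, CH3–I gauche, CHO–I gauche; 2.1 + 4.3 + 4.2 = 10.6 kJ/mol.
Max at 0° (25.2 kJ/mol), min at 180° (6.4 kJ/mol); barrier = 18.8 kJ/mol.

18.8 kJ/mol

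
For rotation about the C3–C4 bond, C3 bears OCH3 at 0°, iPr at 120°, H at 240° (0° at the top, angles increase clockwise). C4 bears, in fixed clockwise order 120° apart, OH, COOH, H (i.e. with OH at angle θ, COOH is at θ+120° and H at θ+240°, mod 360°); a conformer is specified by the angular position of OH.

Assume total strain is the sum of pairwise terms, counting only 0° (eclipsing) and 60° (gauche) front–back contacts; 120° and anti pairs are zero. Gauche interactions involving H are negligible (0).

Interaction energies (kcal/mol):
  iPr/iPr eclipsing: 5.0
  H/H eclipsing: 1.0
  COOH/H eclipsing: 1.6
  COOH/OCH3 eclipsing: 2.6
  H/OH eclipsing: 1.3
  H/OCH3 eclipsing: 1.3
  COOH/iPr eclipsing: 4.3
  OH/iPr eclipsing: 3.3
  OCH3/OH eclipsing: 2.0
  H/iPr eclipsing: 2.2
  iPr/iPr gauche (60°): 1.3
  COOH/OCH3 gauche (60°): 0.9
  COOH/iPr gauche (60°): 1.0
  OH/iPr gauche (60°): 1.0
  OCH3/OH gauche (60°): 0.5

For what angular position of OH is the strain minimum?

OH at 0° (eclipsed): OCH3(0°)/OH(0°) eclipsed 2.0; iPr(120°)/COOH(120°) eclipsed 4.3; H(240°)/H(240°) eclipsed 1.0 → 7.3 kcal/mol.
OH at 60° (staggered): OCH3(0°)/OH(60°) gauche 0.5; iPr(120°)/OH(60°) gauche 1.0; iPr(120°)/COOH(180°) gauche 1.0 → 2.5 kcal/mol.
OH at 120° (eclipsed): OCH3(0°)/H(0°) eclipsed 1.3; iPr(120°)/OH(120°) eclipsed 3.3; H(240°)/COOH(240°) eclipsed 1.6 → 6.2 kcal/mol.
OH at 180° (staggered): OCH3(0°)/COOH(300°) gauche 0.9; iPr(120°)/OH(180°) gauche 1.0 → 1.9 kcal/mol.
OH at 240° (eclipsed): OCH3(0°)/COOH(0°) eclipsed 2.6; iPr(120°)/H(120°) eclipsed 2.2; H(240°)/OH(240°) eclipsed 1.3 → 6.1 kcal/mol.
OH at 300° (staggered): OCH3(0°)/OH(300°) gauche 0.5; OCH3(0°)/COOH(60°) gauche 0.9; iPr(120°)/COOH(60°) gauche 1.0 → 2.4 kcal/mol.
The minimum (1.9 kcal/mol) occurs with OH at 180°.

180°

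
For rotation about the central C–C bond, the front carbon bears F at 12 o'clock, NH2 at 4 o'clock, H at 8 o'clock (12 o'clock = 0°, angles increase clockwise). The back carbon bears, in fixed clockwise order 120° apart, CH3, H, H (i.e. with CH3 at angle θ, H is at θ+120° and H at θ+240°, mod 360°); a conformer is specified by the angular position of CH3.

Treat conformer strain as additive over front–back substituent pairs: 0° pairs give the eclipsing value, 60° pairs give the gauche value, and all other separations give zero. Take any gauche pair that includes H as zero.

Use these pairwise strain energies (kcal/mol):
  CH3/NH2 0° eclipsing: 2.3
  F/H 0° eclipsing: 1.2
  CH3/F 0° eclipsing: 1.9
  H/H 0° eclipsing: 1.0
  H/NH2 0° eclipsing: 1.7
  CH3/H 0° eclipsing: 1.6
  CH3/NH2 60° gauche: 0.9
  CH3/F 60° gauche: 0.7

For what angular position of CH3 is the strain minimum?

300°

CH3 at 0° (eclipsed): F(0°)/CH3(0°) eclipsed 1.9; NH2(120°)/H(120°) eclipsed 1.7; H(240°)/H(240°) eclipsed 1.0 → 4.6 kcal/mol.
CH3 at 60° (staggered): F(0°)/CH3(60°) gauche 0.7; NH2(120°)/CH3(60°) gauche 0.9 → 1.6 kcal/mol.
CH3 at 120° (eclipsed): F(0°)/H(0°) eclipsed 1.2; NH2(120°)/CH3(120°) eclipsed 2.3; H(240°)/H(240°) eclipsed 1.0 → 4.5 kcal/mol.
CH3 at 180° (staggered): NH2(120°)/CH3(180°) gauche 0.9 → 0.9 kcal/mol.
CH3 at 240° (eclipsed): F(0°)/H(0°) eclipsed 1.2; NH2(120°)/H(120°) eclipsed 1.7; H(240°)/CH3(240°) eclipsed 1.6 → 4.5 kcal/mol.
CH3 at 300° (staggered): F(0°)/CH3(300°) gauche 0.7 → 0.7 kcal/mol.
The minimum (0.7 kcal/mol) occurs with CH3 at 300°.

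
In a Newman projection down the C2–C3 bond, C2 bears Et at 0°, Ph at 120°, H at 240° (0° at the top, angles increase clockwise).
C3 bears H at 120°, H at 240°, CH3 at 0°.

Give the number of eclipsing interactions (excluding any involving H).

Non-H eclipsing pairs: Et(0°)/CH3(0°) — 1 interaction.

1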